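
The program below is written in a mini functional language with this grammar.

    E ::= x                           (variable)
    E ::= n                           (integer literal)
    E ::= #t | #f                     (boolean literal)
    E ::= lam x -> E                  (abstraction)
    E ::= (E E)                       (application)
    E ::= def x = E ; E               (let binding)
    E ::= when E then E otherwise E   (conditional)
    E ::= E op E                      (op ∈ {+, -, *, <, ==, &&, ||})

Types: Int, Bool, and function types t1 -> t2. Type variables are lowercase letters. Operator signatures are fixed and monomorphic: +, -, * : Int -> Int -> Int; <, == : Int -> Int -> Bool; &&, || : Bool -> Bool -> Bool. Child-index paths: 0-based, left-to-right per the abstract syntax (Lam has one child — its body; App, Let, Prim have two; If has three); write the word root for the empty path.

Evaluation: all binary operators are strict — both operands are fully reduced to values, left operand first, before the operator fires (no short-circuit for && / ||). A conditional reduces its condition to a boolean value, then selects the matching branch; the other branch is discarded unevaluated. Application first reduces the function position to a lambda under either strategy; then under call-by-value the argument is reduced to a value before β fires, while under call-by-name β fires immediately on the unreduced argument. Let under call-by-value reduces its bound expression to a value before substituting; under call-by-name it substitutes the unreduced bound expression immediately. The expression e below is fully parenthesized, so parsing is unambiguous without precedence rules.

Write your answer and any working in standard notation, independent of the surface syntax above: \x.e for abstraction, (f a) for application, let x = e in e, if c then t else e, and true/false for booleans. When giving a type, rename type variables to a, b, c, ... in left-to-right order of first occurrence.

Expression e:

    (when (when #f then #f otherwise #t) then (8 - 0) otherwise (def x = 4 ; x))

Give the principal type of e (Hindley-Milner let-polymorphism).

Trace:
  unify Bool ~ Bool
  unify Bool ~ Bool
  unify Bool ~ Bool
  unify Int ~ Int
  unify Int ~ Int
let x : Int
x : Int
  unify Int ~ Int

Answer: Int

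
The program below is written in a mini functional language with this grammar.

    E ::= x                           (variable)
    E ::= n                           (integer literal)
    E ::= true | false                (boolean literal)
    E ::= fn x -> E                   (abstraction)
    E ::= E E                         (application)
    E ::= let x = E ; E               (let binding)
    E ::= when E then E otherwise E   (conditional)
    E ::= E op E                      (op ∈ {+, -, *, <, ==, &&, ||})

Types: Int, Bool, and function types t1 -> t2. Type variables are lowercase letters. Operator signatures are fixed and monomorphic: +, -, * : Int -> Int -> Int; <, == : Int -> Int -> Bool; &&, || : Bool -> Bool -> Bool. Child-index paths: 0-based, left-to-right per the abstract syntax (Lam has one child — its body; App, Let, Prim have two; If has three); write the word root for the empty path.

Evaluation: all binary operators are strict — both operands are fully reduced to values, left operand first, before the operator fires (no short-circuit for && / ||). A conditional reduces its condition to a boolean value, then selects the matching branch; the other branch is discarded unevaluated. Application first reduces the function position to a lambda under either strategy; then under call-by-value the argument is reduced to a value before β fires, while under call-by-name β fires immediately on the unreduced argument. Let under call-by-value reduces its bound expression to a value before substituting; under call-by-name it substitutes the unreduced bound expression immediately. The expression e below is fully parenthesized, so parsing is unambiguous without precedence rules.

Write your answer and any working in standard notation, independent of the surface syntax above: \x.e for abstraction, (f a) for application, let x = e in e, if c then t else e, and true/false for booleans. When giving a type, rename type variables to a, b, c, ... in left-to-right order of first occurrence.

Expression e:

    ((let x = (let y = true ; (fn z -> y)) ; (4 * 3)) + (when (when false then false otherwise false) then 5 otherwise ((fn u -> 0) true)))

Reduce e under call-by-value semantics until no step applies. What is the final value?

Working:
step 0: ((let x = (let y = true in (\z.y)) in (4 * 3)) + (if (if false then false else false) then 5 else ((\u.0) true)))
step 1: [let@0.0] ((let x = (\z.true) in (4 * 3)) + (if (if false then false else false) then 5 else ((\u.0) true)))
step 2: [let@0] ((4 * 3) + (if (if false then false else false) then 5 else ((\u.0) true)))
step 3: [delta@0] (12 + (if (if false then false else false) then 5 else ((\u.0) true)))
step 4: [if@1.0] (12 + (if false then 5 else ((\u.0) true)))
step 5: [if@1] (12 + ((\u.0) true))
step 6: [beta@1] (12 + 0)
step 7: [delta@root] 12

Answer: 12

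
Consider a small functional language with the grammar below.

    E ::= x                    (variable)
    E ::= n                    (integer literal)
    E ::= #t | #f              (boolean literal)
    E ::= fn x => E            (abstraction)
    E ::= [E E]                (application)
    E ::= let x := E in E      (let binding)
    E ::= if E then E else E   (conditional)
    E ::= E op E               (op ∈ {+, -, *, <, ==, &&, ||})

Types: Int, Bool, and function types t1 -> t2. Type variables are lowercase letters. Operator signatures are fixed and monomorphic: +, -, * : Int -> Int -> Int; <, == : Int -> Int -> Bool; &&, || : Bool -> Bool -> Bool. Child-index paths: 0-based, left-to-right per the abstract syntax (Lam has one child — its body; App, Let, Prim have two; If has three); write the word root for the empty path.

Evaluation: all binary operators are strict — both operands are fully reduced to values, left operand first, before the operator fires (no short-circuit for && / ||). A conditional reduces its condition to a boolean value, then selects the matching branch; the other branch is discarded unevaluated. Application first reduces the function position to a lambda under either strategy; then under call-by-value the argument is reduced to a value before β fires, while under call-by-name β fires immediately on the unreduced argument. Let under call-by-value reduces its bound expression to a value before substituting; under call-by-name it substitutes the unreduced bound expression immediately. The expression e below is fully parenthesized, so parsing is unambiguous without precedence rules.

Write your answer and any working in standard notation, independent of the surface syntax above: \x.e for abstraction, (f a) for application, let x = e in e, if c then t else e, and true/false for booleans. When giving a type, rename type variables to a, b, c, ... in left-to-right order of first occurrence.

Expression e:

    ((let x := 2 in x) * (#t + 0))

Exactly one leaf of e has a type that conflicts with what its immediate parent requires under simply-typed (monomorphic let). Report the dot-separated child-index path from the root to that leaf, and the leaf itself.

Answer: 1.0 : true

Working:
let x : Int
x : Int
  unify Int ~ Int
  unify Bool ~ Int
  FAIL: mismatch Bool ~ Int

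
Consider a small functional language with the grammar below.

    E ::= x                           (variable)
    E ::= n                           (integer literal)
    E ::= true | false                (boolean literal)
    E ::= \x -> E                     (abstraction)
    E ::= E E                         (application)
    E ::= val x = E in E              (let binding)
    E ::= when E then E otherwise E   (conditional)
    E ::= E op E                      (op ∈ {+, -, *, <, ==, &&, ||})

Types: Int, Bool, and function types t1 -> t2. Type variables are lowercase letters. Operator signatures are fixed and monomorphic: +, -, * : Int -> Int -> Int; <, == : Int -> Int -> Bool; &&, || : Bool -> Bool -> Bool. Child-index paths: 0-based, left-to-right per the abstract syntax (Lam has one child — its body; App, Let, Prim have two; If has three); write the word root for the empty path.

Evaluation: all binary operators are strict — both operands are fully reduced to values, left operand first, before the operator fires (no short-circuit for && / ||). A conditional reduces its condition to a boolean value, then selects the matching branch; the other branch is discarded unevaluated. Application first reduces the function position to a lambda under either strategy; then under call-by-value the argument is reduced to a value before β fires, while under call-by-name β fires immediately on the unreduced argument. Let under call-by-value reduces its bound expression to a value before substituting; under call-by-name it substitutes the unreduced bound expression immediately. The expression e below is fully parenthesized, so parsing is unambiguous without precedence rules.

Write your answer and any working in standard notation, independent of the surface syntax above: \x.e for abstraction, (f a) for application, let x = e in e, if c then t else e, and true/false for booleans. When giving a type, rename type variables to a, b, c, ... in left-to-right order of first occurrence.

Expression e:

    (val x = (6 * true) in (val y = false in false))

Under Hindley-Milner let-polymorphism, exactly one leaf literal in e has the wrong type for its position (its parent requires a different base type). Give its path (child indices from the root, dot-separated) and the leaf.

Trace:
  unify Int ~ Int
  unify Bool ~ Int
  FAIL: mismatch Bool ~ Int

Answer: 0.1 : true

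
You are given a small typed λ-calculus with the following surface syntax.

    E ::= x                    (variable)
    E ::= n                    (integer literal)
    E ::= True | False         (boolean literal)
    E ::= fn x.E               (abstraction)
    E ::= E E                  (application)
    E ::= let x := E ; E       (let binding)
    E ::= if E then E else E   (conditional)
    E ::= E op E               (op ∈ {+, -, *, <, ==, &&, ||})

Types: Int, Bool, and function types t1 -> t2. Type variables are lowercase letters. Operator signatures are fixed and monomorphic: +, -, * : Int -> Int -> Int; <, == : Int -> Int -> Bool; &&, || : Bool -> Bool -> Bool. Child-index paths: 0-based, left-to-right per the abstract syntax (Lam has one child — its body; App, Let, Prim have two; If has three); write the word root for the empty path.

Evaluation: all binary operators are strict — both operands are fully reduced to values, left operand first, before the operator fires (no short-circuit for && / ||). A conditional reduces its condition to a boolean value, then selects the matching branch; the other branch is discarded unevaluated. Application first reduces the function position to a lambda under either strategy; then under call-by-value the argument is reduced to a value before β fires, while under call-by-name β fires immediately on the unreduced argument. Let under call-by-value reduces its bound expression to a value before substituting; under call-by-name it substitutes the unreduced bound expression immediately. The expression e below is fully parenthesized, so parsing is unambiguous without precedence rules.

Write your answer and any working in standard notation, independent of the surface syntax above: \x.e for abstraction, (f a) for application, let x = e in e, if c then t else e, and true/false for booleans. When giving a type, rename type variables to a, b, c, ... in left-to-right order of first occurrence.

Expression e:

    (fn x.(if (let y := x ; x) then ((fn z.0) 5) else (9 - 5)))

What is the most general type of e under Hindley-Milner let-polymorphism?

Derivation:
x : a
let y : a
x : a
  unify a ~ Bool
\z._ : b -> Int
  unify b -> Int ~ Int -> c
  unify b ~ Int
  unify Int ~ c
_ _ : Int
  unify Int ~ Int
  unify Int ~ Int
  unify Int ~ Int
\x._ : Bool -> Int

Answer: Bool -> Int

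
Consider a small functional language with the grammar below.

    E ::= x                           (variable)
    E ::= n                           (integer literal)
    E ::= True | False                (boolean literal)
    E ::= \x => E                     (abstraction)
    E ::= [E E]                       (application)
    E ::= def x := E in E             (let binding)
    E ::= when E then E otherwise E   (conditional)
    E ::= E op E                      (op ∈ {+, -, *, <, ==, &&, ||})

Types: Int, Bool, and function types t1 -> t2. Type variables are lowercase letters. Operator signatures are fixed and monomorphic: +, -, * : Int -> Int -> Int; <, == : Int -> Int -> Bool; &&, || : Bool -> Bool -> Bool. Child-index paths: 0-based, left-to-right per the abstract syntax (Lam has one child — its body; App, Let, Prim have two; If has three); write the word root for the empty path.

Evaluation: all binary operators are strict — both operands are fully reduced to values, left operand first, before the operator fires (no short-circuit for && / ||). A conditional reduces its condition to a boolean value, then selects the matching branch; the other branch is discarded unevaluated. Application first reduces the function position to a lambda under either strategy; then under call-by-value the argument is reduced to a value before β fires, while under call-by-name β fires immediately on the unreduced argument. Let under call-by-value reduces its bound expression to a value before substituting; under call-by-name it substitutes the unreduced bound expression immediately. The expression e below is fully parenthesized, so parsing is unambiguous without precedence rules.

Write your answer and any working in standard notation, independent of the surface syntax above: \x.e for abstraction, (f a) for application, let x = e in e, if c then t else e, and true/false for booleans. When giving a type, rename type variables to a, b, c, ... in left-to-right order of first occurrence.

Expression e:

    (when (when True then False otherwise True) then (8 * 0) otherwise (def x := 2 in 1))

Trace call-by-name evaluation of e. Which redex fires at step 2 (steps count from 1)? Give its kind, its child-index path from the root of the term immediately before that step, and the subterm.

Answer: if at root : (if false then (8 * 0) else (let x = 2 in 1))

Working:
step 0: (if (if true then false else true) then (8 * 0) else (let x = 2 in 1))
step 1: [if@0] (if false then (8 * 0) else (let x = 2 in 1))
step 2: [if@root] (let x = 2 in 1)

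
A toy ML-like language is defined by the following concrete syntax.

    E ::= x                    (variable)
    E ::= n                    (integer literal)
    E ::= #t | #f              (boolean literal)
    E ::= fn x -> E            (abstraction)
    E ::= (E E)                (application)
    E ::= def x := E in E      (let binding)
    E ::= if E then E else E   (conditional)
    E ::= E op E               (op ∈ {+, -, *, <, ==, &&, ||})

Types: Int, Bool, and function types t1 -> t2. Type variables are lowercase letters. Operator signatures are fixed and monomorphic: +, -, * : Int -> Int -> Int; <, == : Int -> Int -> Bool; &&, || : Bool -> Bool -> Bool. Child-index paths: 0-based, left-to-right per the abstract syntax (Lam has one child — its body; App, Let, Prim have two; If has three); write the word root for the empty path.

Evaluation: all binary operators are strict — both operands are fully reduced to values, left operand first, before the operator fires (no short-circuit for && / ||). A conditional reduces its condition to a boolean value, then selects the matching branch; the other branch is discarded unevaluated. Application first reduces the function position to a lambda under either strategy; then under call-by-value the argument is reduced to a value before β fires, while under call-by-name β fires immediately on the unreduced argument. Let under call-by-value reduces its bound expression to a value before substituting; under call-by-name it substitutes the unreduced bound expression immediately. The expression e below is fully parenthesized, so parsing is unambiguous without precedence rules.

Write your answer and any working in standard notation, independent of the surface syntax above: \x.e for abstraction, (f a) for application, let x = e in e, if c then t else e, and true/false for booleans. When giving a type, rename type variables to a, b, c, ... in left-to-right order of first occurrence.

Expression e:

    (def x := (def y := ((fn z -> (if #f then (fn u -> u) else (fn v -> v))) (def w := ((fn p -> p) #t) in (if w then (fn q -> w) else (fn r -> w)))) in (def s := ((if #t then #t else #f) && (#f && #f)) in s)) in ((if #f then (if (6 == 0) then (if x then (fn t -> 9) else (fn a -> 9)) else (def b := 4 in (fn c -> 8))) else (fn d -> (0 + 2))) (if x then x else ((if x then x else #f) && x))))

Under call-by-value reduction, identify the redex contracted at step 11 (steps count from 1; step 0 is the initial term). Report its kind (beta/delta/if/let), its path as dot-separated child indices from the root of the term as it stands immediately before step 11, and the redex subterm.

Working:
step 0: (let x = (let y = ((\z.(if false then (\u.u) else (\v.v))) (let w = ((\p.p) true) in (if w then (\q.w) else (\r.w)))) in (let s = ((if true then true else false) && (false && false)) in s)) in ((if false then (if (6 == 0) then (if x then (\t.9) else (\a.9)) else (let b = 4 in (\c.8))) else (\d.(0 + 2))) (if x then x else ((if x then x else false) && x))))
step 1: [beta@0.0.1.0] (let x = (let y = ((\z.(if false then (\u.u) else (\v.v))) (let w = true in (if w then (\q.w) else (\r.w)))) in (let s = ((if true then true else false) && (false && false)) in s)) in ((if false then (if (6 == 0) then (if x then (\t.9) else (\a.9)) else (let b = 4 in (\c.8))) else (\d.(0 + 2))) (if x then x else ((if x then x else false) && x))))
step 2: [let@0.0.1] (let x = (let y = ((\z.(if false then (\u.u) else (\v.v))) (if true then (\q.true) else (\r.true))) in (let s = ((if true then true else false) && (false && false)) in s)) in ((if false then (if (6 == 0) then (if x then (\t.9) else (\a.9)) else (let b = 4 in (\c.8))) else (\d.(0 + 2))) (if x then x else ((if x then x else false) && x))))
step 3: [if@0.0.1] (let x = (let y = ((\z.(if false then (\u.u) else (\v.v))) (\q.true)) in (let s = ((if true then true else false) && (false && false)) in s)) in ((if false then (if (6 == 0) then (if x then (\t.9) else (\a.9)) else (let b = 4 in (\c.8))) else (\d.(0 + 2))) (if x then x else ((if x then x else false) && x))))
step 4: [beta@0.0] (let x = (let y = (if false then (\u.u) else (\v.v)) in (let s = ((if true then true else false) && (false && false)) in s)) in ((if false then (if (6 == 0) then (if x then (\t.9) else (\a.9)) else (let b = 4 in (\c.8))) else (\d.(0 + 2))) (if x then x else ((if x then x else false) && x))))
step 5: [if@0.0] (let x = (let y = (\v.v) in (let s = ((if true then true else false) && (false && false)) in s)) in ((if false then (if (6 == 0) then (if x then (\t.9) else (\a.9)) else (let b = 4 in (\c.8))) else (\d.(0 + 2))) (if x then x else ((if x then x else false) && x))))
step 6: [let@0] (let x = (let s = ((if true then true else false) && (false && false)) in s) in ((if false then (if (6 == 0) then (if x then (\t.9) else (\a.9)) else (let b = 4 in (\c.8))) else (\d.(0 + 2))) (if x then x else ((if x then x else false) && x))))
step 7: [if@0.0.0] (let x = (let s = (true && (false && false)) in s) in ((if false then (if (6 == 0) then (if x then (\t.9) else (\a.9)) else (let b = 4 in (\c.8))) else (\d.(0 + 2))) (if x then x else ((if x then x else false) && x))))
step 8: [delta@0.0.1] (let x = (let s = (true && false) in s) in ((if false then (if (6 == 0) then (if x then (\t.9) else (\a.9)) else (let b = 4 in (\c.8))) else (\d.(0 + 2))) (if x then x else ((if x then x else false) && x))))
step 9: [delta@0.0] (let x = (let s = false in s) in ((if false then (if (6 == 0) then (if x then (\t.9) else (\a.9)) else (let b = 4 in (\c.8))) else (\d.(0 + 2))) (if x then x else ((if x then x else false) && x))))
step 10: [let@0] (let x = false in ((if false then (if (6 == 0) then (if x then (\t.9) else (\a.9)) else (let b = 4 in (\c.8))) else (\d.(0 + 2))) (if x then x else ((if x then x else false) && x))))
step 11: [let@root] ((if false then (if (6 == 0) then (if false then (\t.9) else (\a.9)) else (let b = 4 in (\c.8))) else (\d.(0 + 2))) (if false then false else ((if false then false else false) && false)))

Answer: let at root : (let x = false in ((if false then (if (6 == 0) then (if x then (\t.9) else (\a.9)) else (let b = 4 in (\c.8))) else (\d.(0 + 2))) (if x then x else ((if x then x else false) && x))))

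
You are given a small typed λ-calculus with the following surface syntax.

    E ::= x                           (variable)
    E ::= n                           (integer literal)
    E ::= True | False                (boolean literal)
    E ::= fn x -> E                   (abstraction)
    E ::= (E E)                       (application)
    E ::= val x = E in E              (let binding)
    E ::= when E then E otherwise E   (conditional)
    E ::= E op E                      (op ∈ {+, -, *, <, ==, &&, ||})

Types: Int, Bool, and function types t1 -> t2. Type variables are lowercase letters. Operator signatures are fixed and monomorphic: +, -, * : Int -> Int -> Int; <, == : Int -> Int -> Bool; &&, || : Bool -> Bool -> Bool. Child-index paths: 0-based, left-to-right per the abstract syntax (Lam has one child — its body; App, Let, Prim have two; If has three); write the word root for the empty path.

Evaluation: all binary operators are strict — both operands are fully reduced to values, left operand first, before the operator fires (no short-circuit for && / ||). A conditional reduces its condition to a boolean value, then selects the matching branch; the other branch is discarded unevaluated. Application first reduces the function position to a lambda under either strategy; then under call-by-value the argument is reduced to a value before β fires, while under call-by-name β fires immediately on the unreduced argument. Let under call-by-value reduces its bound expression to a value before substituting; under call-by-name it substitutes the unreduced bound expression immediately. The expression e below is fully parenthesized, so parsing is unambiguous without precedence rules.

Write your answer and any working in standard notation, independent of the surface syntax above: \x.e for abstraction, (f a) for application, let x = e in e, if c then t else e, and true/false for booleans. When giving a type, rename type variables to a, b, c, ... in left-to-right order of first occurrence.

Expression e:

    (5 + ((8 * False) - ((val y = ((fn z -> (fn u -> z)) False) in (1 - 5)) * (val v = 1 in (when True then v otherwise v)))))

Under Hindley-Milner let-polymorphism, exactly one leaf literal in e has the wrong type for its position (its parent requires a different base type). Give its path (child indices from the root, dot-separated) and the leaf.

Working:
  unify Int ~ Int
  unify Int ~ Int
  unify Bool ~ Int
  FAIL: mismatch Bool ~ Int

Answer: 1.0.1 : false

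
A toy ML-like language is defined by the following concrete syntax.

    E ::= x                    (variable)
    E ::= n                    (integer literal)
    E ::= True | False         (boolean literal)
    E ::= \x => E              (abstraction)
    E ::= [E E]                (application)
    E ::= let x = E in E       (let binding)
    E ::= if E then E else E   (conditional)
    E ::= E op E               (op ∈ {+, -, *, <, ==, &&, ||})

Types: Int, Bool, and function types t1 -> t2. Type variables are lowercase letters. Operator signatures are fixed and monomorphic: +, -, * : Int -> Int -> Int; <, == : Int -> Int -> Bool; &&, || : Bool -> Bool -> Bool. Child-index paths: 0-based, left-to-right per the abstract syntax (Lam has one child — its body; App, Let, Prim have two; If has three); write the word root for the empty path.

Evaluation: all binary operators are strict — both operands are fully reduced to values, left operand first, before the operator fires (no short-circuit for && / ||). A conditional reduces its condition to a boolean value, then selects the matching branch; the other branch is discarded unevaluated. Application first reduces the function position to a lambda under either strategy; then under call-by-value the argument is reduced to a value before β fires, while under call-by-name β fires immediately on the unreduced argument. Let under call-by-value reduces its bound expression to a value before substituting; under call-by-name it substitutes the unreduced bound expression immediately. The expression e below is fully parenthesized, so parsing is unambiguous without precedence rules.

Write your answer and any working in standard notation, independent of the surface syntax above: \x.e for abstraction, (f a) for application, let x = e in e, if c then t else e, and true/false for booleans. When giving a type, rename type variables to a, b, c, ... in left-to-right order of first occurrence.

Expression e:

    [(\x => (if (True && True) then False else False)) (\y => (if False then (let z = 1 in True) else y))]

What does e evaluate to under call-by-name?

Derivation:
step 0: ((\x.(if (true && true) then false else false)) (\y.(if false then (let z = 1 in true) else y)))
step 1: [beta@root] (if (true && true) then false else false)
step 2: [delta@0] (if true then false else false)
step 3: [if@root] false

Answer: false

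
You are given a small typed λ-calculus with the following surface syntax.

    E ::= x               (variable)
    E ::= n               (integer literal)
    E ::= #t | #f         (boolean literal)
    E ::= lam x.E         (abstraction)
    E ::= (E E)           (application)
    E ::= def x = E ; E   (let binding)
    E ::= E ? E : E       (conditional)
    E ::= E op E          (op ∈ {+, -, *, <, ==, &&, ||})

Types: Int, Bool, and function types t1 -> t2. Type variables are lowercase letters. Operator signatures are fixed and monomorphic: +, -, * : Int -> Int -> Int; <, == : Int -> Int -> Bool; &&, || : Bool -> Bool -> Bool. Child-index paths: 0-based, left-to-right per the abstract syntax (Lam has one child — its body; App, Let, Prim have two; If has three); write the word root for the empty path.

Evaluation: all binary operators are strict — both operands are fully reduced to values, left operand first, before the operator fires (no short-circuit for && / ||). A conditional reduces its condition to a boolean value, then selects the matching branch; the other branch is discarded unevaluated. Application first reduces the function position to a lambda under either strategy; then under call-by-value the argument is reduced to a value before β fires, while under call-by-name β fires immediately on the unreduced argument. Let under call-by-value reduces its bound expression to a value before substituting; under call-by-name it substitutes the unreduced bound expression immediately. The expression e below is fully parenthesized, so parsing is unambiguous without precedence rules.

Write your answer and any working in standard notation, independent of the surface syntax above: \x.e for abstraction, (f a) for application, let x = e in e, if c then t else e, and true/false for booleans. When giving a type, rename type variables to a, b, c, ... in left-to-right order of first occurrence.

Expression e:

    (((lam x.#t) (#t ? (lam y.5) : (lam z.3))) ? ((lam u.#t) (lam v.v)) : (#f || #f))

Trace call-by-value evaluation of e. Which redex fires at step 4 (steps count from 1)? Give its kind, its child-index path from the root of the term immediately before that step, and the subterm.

Trace:
step 0: (if ((\x.true) (if true then (\y.5) else (\z.3))) then ((\u.true) (\v.v)) else (false || false))
step 1: [if@0.1] (if ((\x.true) (\y.5)) then ((\u.true) (\v.v)) else (false || false))
step 2: [beta@0] (if true then ((\u.true) (\v.v)) else (false || false))
step 3: [if@root] ((\u.true) (\v.v))
step 4: [beta@root] true

Answer: beta at root : ((\u.true) (\v.v))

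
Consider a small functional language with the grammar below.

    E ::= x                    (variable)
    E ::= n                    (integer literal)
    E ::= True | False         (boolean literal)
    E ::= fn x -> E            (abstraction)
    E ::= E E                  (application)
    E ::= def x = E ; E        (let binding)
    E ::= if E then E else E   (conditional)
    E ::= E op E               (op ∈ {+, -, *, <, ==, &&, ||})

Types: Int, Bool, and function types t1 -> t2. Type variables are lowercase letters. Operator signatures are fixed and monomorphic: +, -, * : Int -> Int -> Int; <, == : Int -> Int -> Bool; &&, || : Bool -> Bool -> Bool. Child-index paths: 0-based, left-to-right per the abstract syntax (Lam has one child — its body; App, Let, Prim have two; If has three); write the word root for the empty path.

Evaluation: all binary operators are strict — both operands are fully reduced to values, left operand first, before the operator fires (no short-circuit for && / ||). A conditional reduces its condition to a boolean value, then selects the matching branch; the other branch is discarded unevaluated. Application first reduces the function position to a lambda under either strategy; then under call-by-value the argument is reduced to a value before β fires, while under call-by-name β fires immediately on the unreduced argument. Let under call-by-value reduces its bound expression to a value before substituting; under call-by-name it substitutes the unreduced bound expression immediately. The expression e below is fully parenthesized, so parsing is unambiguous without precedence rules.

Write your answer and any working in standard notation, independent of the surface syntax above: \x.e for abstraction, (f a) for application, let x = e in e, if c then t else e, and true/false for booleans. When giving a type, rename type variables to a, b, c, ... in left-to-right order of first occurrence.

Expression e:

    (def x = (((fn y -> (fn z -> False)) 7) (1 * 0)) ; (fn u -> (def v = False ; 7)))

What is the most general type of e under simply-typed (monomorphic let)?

Answer: a -> Int

Derivation:
\z._ : b -> Bool
\y._ : a -> b -> Bool
  unify a -> b -> Bool ~ Int -> c
  unify a ~ Int
  unify b -> Bool ~ c
_ _ : b -> Bool
  unify Int ~ Int
  unify Int ~ Int
  unify b -> Bool ~ Int -> d
  unify b ~ Int
  unify Bool ~ d
_ _ : Bool
let x : Bool
let v : Bool
\u._ : e -> Int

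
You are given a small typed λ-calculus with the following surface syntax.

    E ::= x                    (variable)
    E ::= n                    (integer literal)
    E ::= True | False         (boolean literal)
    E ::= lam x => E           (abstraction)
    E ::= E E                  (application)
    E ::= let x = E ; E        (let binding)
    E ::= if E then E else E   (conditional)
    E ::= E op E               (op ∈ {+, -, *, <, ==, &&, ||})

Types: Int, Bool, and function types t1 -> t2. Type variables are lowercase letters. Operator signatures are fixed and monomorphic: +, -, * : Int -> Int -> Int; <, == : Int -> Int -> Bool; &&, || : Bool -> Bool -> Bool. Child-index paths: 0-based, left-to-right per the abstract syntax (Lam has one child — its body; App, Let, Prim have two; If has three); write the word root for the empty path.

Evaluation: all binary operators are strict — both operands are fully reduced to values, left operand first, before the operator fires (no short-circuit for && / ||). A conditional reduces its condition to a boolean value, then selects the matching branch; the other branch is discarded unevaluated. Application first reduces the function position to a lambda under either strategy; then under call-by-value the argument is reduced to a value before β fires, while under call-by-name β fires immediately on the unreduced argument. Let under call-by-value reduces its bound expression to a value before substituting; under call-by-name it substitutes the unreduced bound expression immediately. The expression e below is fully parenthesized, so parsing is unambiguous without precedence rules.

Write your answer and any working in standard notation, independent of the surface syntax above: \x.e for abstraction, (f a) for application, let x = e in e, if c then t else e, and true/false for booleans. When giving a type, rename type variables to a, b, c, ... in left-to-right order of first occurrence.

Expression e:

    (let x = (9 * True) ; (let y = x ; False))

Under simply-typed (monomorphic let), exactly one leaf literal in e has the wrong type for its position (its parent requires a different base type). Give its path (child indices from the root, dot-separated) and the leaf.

Derivation:
  unify Int ~ Int
  unify Bool ~ Int
  FAIL: mismatch Bool ~ Int

Answer: 0.1 : true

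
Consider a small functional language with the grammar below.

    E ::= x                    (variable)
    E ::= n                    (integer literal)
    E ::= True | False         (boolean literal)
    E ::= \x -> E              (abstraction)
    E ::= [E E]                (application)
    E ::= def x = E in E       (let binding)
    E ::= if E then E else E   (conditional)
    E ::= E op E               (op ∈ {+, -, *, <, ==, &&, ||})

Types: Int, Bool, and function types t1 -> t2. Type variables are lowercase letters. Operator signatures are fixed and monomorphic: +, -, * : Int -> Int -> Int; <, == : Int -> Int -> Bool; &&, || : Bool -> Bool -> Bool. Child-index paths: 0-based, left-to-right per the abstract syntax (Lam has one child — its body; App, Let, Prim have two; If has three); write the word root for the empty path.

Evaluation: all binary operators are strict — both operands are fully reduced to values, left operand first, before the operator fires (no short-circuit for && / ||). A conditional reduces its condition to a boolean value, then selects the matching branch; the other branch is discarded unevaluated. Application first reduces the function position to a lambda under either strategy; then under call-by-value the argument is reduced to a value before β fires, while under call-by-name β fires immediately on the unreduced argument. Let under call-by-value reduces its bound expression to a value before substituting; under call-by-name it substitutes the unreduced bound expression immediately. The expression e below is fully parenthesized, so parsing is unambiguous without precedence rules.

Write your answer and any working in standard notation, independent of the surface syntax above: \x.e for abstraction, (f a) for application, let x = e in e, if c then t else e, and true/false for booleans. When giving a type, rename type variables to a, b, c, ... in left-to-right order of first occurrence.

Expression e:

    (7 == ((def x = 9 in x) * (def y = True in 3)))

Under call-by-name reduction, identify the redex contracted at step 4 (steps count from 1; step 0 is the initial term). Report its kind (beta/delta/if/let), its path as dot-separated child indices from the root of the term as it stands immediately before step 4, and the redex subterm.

Derivation:
step 0: (7 == ((let x = 9 in x) * (let y = true in 3)))
step 1: [let@1.0] (7 == (9 * (let y = true in 3)))
step 2: [let@1.1] (7 == (9 * 3))
step 3: [delta@1] (7 == 27)
step 4: [delta@root] false

Answer: delta at root : (7 == 27)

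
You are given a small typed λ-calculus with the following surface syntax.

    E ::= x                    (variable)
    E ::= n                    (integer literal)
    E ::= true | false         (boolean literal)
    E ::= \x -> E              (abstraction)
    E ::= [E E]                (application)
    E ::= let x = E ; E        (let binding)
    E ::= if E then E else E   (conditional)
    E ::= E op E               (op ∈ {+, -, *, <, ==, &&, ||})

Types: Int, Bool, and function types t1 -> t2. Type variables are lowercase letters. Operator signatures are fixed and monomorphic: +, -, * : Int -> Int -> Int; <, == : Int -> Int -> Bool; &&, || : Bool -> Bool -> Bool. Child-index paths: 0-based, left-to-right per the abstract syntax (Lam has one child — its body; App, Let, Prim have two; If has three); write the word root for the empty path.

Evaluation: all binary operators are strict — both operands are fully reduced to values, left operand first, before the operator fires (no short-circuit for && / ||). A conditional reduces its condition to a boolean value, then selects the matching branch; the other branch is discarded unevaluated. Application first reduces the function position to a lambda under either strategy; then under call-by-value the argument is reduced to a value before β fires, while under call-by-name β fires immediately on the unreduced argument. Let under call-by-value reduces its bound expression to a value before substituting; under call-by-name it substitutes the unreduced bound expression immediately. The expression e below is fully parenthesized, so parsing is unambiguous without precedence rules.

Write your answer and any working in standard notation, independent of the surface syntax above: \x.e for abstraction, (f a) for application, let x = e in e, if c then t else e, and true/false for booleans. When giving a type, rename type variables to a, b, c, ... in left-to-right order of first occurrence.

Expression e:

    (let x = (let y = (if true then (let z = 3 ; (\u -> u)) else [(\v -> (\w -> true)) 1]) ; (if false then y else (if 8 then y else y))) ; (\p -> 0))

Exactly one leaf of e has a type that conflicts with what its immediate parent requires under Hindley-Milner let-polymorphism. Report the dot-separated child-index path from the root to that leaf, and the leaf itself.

Answer: 0.1.2.0 : 8

Working:
  unify Bool ~ Bool
let z : Int
u : a
\u._ : a -> a
\w._ : c -> Bool
\v._ : b -> c -> Bool
  unify b -> c -> Bool ~ Int -> d
  unify b ~ Int
  unify c -> Bool ~ d
_ _ : c -> Bool
  unify a -> a ~ c -> Bool
  unify a ~ c
  unify c ~ Bool
let y : Bool -> Bool
  unify Bool ~ Bool
y : Bool -> Bool
  unify Int ~ Bool
  FAIL: mismatch Int ~ Bool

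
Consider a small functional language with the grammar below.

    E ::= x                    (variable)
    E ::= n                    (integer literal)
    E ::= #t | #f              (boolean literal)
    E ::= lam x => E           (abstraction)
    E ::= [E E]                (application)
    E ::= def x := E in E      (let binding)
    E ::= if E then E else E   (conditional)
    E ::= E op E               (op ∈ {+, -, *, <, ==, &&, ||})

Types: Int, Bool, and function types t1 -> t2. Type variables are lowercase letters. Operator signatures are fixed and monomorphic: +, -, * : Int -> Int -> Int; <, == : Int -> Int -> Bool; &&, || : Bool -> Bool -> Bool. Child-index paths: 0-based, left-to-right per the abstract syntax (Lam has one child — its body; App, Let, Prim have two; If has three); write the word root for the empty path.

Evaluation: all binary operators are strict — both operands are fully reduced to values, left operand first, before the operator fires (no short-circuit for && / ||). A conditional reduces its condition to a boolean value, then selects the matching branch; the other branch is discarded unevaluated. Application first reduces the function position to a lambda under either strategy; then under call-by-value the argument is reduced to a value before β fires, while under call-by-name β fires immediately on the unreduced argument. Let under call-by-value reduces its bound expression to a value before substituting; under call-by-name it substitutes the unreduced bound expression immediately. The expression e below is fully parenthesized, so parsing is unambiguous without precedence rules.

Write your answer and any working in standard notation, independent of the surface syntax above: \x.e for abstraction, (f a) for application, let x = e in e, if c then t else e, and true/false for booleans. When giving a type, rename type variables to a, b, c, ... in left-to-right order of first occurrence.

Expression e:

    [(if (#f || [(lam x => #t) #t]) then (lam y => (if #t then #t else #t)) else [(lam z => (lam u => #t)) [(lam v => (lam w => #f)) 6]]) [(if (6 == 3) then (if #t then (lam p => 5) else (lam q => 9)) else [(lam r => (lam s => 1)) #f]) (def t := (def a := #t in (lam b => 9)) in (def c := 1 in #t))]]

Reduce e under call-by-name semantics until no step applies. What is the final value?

Answer: true

Working:
step 0: ((if (false || ((\x.true) true)) then (\y.(if true then true else true)) else ((\z.(\u.true)) ((\v.(\w.false)) 6))) ((if (6 == 3) then (if true then (\p.5) else (\q.9)) else ((\r.(\s.1)) false)) (let t = (let a = true in (\b.9)) in (let c = 1 in true))))
step 1: [beta@0.0.1] ((if (false || true) then (\y.(if true then true else true)) else ((\z.(\u.true)) ((\v.(\w.false)) 6))) ((if (6 == 3) then (if true then (\p.5) else (\q.9)) else ((\r.(\s.1)) false)) (let t = (let a = true in (\b.9)) in (let c = 1 in true))))
step 2: [delta@0.0] ((if true then (\y.(if true then true else true)) else ((\z.(\u.true)) ((\v.(\w.false)) 6))) ((if (6 == 3) then (if true then (\p.5) else (\q.9)) else ((\r.(\s.1)) false)) (let t = (let a = true in (\b.9)) in (let c = 1 in true))))
step 3: [if@0] ((\y.(if true then true else true)) ((if (6 == 3) then (if true then (\p.5) else (\q.9)) else ((\r.(\s.1)) false)) (let t = (let a = true in (\b.9)) in (let c = 1 in true))))
step 4: [beta@root] (if true then true else true)
step 5: [if@root] true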